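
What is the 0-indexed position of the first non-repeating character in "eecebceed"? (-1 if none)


Input: eecebceed
Character frequencies:
  'b': 1
  'c': 2
  'd': 1
  'e': 5
Scanning left to right for freq == 1:
  Position 0 ('e'): freq=5, skip
  Position 1 ('e'): freq=5, skip
  Position 2 ('c'): freq=2, skip
  Position 3 ('e'): freq=5, skip
  Position 4 ('b'): unique! => answer = 4

4


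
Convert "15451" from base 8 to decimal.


Input: "15451" in base 8
Positional expansion:
  Digit '1' (value 1) x 8^4 = 4096
  Digit '5' (value 5) x 8^3 = 2560
  Digit '4' (value 4) x 8^2 = 256
  Digit '5' (value 5) x 8^1 = 40
  Digit '1' (value 1) x 8^0 = 1
Sum = 6953

6953


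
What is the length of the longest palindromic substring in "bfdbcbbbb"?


Input: "bfdbcbbbb"
Checking substrings for palindromes:
  [5:9] "bbbb" (len 4) => palindrome
  [3:6] "bcb" (len 3) => palindrome
  [5:8] "bbb" (len 3) => palindrome
  [6:9] "bbb" (len 3) => palindrome
  [5:7] "bb" (len 2) => palindrome
  [6:8] "bb" (len 2) => palindrome
Longest palindromic substring: "bbbb" with length 4

4


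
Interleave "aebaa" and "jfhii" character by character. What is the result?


Interleaving "aebaa" and "jfhii":
  Position 0: 'a' from first, 'j' from second => "aj"
  Position 1: 'e' from first, 'f' from second => "ef"
  Position 2: 'b' from first, 'h' from second => "bh"
  Position 3: 'a' from first, 'i' from second => "ai"
  Position 4: 'a' from first, 'i' from second => "ai"
Result: ajefbhaiai

ajefbhaiai


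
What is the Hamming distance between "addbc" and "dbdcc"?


Comparing "addbc" and "dbdcc" position by position:
  Position 0: 'a' vs 'd' => differ
  Position 1: 'd' vs 'b' => differ
  Position 2: 'd' vs 'd' => same
  Position 3: 'b' vs 'c' => differ
  Position 4: 'c' vs 'c' => same
Total differences (Hamming distance): 3

3


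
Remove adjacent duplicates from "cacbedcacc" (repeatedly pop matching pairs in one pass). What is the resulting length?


Input: cacbedcacc
Stack-based adjacent duplicate removal:
  Read 'c': push. Stack: c
  Read 'a': push. Stack: ca
  Read 'c': push. Stack: cac
  Read 'b': push. Stack: cacb
  Read 'e': push. Stack: cacbe
  Read 'd': push. Stack: cacbed
  Read 'c': push. Stack: cacbedc
  Read 'a': push. Stack: cacbedca
  Read 'c': push. Stack: cacbedcac
  Read 'c': matches stack top 'c' => pop. Stack: cacbedca
Final stack: "cacbedca" (length 8)

8


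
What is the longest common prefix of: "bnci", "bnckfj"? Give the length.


Words: bnci, bnckfj
  Position 0: all 'b' => match
  Position 1: all 'n' => match
  Position 2: all 'c' => match
  Position 3: ('i', 'k') => mismatch, stop
LCP = "bnc" (length 3)

3


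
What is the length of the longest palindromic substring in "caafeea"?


Input: "caafeea"
Checking substrings for palindromes:
  [1:3] "aa" (len 2) => palindrome
  [4:6] "ee" (len 2) => palindrome
Longest palindromic substring: "aa" with length 2

2


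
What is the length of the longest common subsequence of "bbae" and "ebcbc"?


LCS of "bbae" and "ebcbc"
DP table:
           e    b    c    b    c
      0    0    0    0    0    0
  b   0    0    1    1    1    1
  b   0    0    1    1    2    2
  a   0    0    1    1    2    2
  e   0    1    1    1    2    2
LCS length = dp[4][5] = 2

2


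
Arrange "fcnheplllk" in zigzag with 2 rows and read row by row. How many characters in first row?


Zigzag "fcnheplllk" into 2 rows:
Placing characters:
  'f' => row 0
  'c' => row 1
  'n' => row 0
  'h' => row 1
  'e' => row 0
  'p' => row 1
  'l' => row 0
  'l' => row 1
  'l' => row 0
  'k' => row 1
Rows:
  Row 0: "fnell"
  Row 1: "chplk"
First row length: 5

5


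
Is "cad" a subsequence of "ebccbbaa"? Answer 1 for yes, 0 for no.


Check if "cad" is a subsequence of "ebccbbaa"
Greedy scan:
  Position 0 ('e'): no match needed
  Position 1 ('b'): no match needed
  Position 2 ('c'): matches sub[0] = 'c'
  Position 3 ('c'): no match needed
  Position 4 ('b'): no match needed
  Position 5 ('b'): no match needed
  Position 6 ('a'): matches sub[1] = 'a'
  Position 7 ('a'): no match needed
Only matched 2/3 characters => not a subsequence

0


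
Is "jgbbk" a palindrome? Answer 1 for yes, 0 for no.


Input: jgbbk
Reversed: kbbgj
  Compare pos 0 ('j') with pos 4 ('k'): MISMATCH
  Compare pos 1 ('g') with pos 3 ('b'): MISMATCH
Result: not a palindrome

0


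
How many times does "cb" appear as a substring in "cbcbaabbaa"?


Searching for "cb" in "cbcbaabbaa"
Scanning each position:
  Position 0: "cb" => MATCH
  Position 1: "bc" => no
  Position 2: "cb" => MATCH
  Position 3: "ba" => no
  Position 4: "aa" => no
  Position 5: "ab" => no
  Position 6: "bb" => no
  Position 7: "ba" => no
  Position 8: "aa" => no
Total occurrences: 2

2


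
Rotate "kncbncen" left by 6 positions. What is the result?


Input: "kncbncen", rotate left by 6
First 6 characters: "kncbnc"
Remaining characters: "en"
Concatenate remaining + first: "en" + "kncbnc" = "enkncbnc"

enkncbnc


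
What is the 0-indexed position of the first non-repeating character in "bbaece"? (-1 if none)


Input: bbaece
Character frequencies:
  'a': 1
  'b': 2
  'c': 1
  'e': 2
Scanning left to right for freq == 1:
  Position 0 ('b'): freq=2, skip
  Position 1 ('b'): freq=2, skip
  Position 2 ('a'): unique! => answer = 2

2


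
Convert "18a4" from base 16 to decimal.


Input: "18a4" in base 16
Positional expansion:
  Digit '1' (value 1) x 16^3 = 4096
  Digit '8' (value 8) x 16^2 = 2048
  Digit 'a' (value 10) x 16^1 = 160
  Digit '4' (value 4) x 16^0 = 4
Sum = 6308

6308


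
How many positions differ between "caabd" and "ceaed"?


Comparing "caabd" and "ceaed" position by position:
  Position 0: 'c' vs 'c' => same
  Position 1: 'a' vs 'e' => DIFFER
  Position 2: 'a' vs 'a' => same
  Position 3: 'b' vs 'e' => DIFFER
  Position 4: 'd' vs 'd' => same
Positions that differ: 2

2


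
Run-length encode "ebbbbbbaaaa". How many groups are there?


Input: ebbbbbbaaaa
Scanning for consecutive runs:
  Group 1: 'e' x 1 (positions 0-0)
  Group 2: 'b' x 6 (positions 1-6)
  Group 3: 'a' x 4 (positions 7-10)
Total groups: 3

3


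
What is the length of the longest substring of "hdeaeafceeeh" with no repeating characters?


Input: "hdeaeafceeeh"
Sliding window (track last position of each char):
  Position 0 ('h'): window [0,0] length 1 -- new best
  Position 1 ('d'): window [0,1] length 2 -- new best
  Position 2 ('e'): window [0,2] length 3 -- new best
  Position 3 ('a'): window [0,3] length 4 -- new best
  Position 4 ('e'): repeat (last at 2), move window start to 3
  Position 4 ('e'): window [3,4] length 2
  Position 5 ('a'): repeat (last at 3), move window start to 4
  Position 5 ('a'): window [4,5] length 2
  Position 6 ('f'): window [4,6] length 3
  Position 7 ('c'): window [4,7] length 4
  Position 8 ('e'): repeat (last at 4), move window start to 5
  Position 8 ('e'): window [5,8] length 4
  Position 9 ('e'): repeat (last at 8), move window start to 9
  Position 9 ('e'): window [9,9] length 1
  Position 10 ('e'): repeat (last at 9), move window start to 10
  Position 10 ('e'): window [10,10] length 1
  Position 11 ('h'): window [10,11] length 2
Longest substring with no repeats: "hdea" with length 4

4


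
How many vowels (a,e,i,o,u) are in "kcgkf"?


Input: kcgkf
Checking each character:
  'k' at position 0: consonant
  'c' at position 1: consonant
  'g' at position 2: consonant
  'k' at position 3: consonant
  'f' at position 4: consonant
Total vowels: 0

0


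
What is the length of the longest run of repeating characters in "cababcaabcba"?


Input: "cababcaabcba"
Scanning for longest run:
  Position 1 ('a'): new char, reset run to 1
  Position 2 ('b'): new char, reset run to 1
  Position 3 ('a'): new char, reset run to 1
  Position 4 ('b'): new char, reset run to 1
  Position 5 ('c'): new char, reset run to 1
  Position 6 ('a'): new char, reset run to 1
  Position 7 ('a'): continues run of 'a', length=2
  Position 8 ('b'): new char, reset run to 1
  Position 9 ('c'): new char, reset run to 1
  Position 10 ('b'): new char, reset run to 1
  Position 11 ('a'): new char, reset run to 1
Longest run: 'a' with length 2

2


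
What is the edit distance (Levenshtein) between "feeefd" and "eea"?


Computing edit distance: "feeefd" -> "eea"
DP table:
           e    e    a
      0    1    2    3
  f   1    1    2    3
  e   2    1    1    2
  e   3    2    1    2
  e   4    3    2    2
  f   5    4    3    3
  d   6    5    4    4
Edit distance = dp[6][3] = 4

4


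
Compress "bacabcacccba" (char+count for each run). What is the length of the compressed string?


Input: bacabcacccba
Runs:
  'b' x 1 => "b1"
  'a' x 1 => "a1"
  'c' x 1 => "c1"
  'a' x 1 => "a1"
  'b' x 1 => "b1"
  'c' x 1 => "c1"
  'a' x 1 => "a1"
  'c' x 3 => "c3"
  'b' x 1 => "b1"
  'a' x 1 => "a1"
Compressed: "b1a1c1a1b1c1a1c3b1a1"
Compressed length: 20

20


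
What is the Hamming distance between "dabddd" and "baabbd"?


Comparing "dabddd" and "baabbd" position by position:
  Position 0: 'd' vs 'b' => differ
  Position 1: 'a' vs 'a' => same
  Position 2: 'b' vs 'a' => differ
  Position 3: 'd' vs 'b' => differ
  Position 4: 'd' vs 'b' => differ
  Position 5: 'd' vs 'd' => same
Total differences (Hamming distance): 4

4


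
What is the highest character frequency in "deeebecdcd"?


Input: deeebecdcd
Character counts:
  'b': 1
  'c': 2
  'd': 3
  'e': 4
Maximum frequency: 4

4


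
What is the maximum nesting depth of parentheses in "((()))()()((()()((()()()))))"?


Input: "((()))()()((()()((()()()))))"
Tracking depth:
  Position 0 '(': depth becomes 1
  Position 1 '(': depth becomes 2
  Position 2 '(': depth becomes 3
  Position 3 ')': depth becomes 2
  Position 4 ')': depth becomes 1
  Position 5 ')': depth becomes 0
  Position 6 '(': depth becomes 1
  Position 7 ')': depth becomes 0
  Position 8 '(': depth becomes 1
  Position 9 ')': depth becomes 0
  Position 10 '(': depth becomes 1
  Position 11 '(': depth becomes 2
  Position 12 '(': depth becomes 3
  Position 13 ')': depth becomes 2
  Position 14 '(': depth becomes 3
  Position 15 ')': depth becomes 2
  Position 16 '(': depth becomes 3
  Position 17 '(': depth becomes 4
  Position 18 '(': depth becomes 5
  Position 19 ')': depth becomes 4
  Position 20 '(': depth becomes 5
  Position 21 ')': depth becomes 4
  Position 22 '(': depth becomes 5
  Position 23 ')': depth becomes 4
  Position 24 ')': depth becomes 3
  Position 25 ')': depth becomes 2
  Position 26 ')': depth becomes 1
  Position 27 ')': depth becomes 0
Maximum depth reached: 5

5


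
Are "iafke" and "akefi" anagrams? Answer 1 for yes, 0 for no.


Strings: "iafke", "akefi"
Sorted first:  aefik
Sorted second: aefik
Sorted forms match => anagrams

1


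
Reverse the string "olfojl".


Input: olfojl
Reading characters right to left:
  Position 5: 'l'
  Position 4: 'j'
  Position 3: 'o'
  Position 2: 'f'
  Position 1: 'l'
  Position 0: 'o'
Reversed: ljoflo

ljoflo


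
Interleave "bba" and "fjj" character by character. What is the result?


Interleaving "bba" and "fjj":
  Position 0: 'b' from first, 'f' from second => "bf"
  Position 1: 'b' from first, 'j' from second => "bj"
  Position 2: 'a' from first, 'j' from second => "aj"
Result: bfbjaj

bfbjaj


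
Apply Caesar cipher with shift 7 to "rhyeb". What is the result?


Caesar cipher: shift "rhyeb" by 7
  'r' (pos 17) + 7 = pos 24 = 'y'
  'h' (pos 7) + 7 = pos 14 = 'o'
  'y' (pos 24) + 7 = pos 5 = 'f'
  'e' (pos 4) + 7 = pos 11 = 'l'
  'b' (pos 1) + 7 = pos 8 = 'i'
Result: yofli

yofli


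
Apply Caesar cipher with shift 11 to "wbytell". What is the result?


Caesar cipher: shift "wbytell" by 11
  'w' (pos 22) + 11 = pos 7 = 'h'
  'b' (pos 1) + 11 = pos 12 = 'm'
  'y' (pos 24) + 11 = pos 9 = 'j'
  't' (pos 19) + 11 = pos 4 = 'e'
  'e' (pos 4) + 11 = pos 15 = 'p'
  'l' (pos 11) + 11 = pos 22 = 'w'
  'l' (pos 11) + 11 = pos 22 = 'w'
Result: hmjepww

hmjepww


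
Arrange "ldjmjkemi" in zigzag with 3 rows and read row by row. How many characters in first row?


Zigzag "ldjmjkemi" into 3 rows:
Placing characters:
  'l' => row 0
  'd' => row 1
  'j' => row 2
  'm' => row 1
  'j' => row 0
  'k' => row 1
  'e' => row 2
  'm' => row 1
  'i' => row 0
Rows:
  Row 0: "lji"
  Row 1: "dmkm"
  Row 2: "je"
First row length: 3

3


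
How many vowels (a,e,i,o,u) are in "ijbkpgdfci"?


Input: ijbkpgdfci
Checking each character:
  'i' at position 0: vowel (running total: 1)
  'j' at position 1: consonant
  'b' at position 2: consonant
  'k' at position 3: consonant
  'p' at position 4: consonant
  'g' at position 5: consonant
  'd' at position 6: consonant
  'f' at position 7: consonant
  'c' at position 8: consonant
  'i' at position 9: vowel (running total: 2)
Total vowels: 2

2


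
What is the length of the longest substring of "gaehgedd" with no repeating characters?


Input: "gaehgedd"
Sliding window (track last position of each char):
  Position 0 ('g'): window [0,0] length 1 -- new best
  Position 1 ('a'): window [0,1] length 2 -- new best
  Position 2 ('e'): window [0,2] length 3 -- new best
  Position 3 ('h'): window [0,3] length 4 -- new best
  Position 4 ('g'): repeat (last at 0), move window start to 1
  Position 4 ('g'): window [1,4] length 4
  Position 5 ('e'): repeat (last at 2), move window start to 3
  Position 5 ('e'): window [3,5] length 3
  Position 6 ('d'): window [3,6] length 4
  Position 7 ('d'): repeat (last at 6), move window start to 7
  Position 7 ('d'): window [7,7] length 1
Longest substring with no repeats: "gaeh" with length 4

4


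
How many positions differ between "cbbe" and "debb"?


Comparing "cbbe" and "debb" position by position:
  Position 0: 'c' vs 'd' => DIFFER
  Position 1: 'b' vs 'e' => DIFFER
  Position 2: 'b' vs 'b' => same
  Position 3: 'e' vs 'b' => DIFFER
Positions that differ: 3

3


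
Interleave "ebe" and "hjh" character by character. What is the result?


Interleaving "ebe" and "hjh":
  Position 0: 'e' from first, 'h' from second => "eh"
  Position 1: 'b' from first, 'j' from second => "bj"
  Position 2: 'e' from first, 'h' from second => "eh"
Result: ehbjeh

ehbjeh


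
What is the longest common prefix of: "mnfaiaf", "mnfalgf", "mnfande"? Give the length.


Words: mnfaiaf, mnfalgf, mnfande
  Position 0: all 'm' => match
  Position 1: all 'n' => match
  Position 2: all 'f' => match
  Position 3: all 'a' => match
  Position 4: ('i', 'l', 'n') => mismatch, stop
LCP = "mnfa" (length 4)

4


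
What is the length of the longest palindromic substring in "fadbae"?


Input: "fadbae"
Checking substrings for palindromes:
  No multi-char palindromic substrings found
Longest palindromic substring: "f" with length 1

1


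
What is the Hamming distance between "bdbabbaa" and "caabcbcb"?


Comparing "bdbabbaa" and "caabcbcb" position by position:
  Position 0: 'b' vs 'c' => differ
  Position 1: 'd' vs 'a' => differ
  Position 2: 'b' vs 'a' => differ
  Position 3: 'a' vs 'b' => differ
  Position 4: 'b' vs 'c' => differ
  Position 5: 'b' vs 'b' => same
  Position 6: 'a' vs 'c' => differ
  Position 7: 'a' vs 'b' => differ
Total differences (Hamming distance): 7

7


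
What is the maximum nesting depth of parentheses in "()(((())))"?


Input: "()(((())))"
Tracking depth:
  Position 0 '(': depth becomes 1
  Position 1 ')': depth becomes 0
  Position 2 '(': depth becomes 1
  Position 3 '(': depth becomes 2
  Position 4 '(': depth becomes 3
  Position 5 '(': depth becomes 4
  Position 6 ')': depth becomes 3
  Position 7 ')': depth becomes 2
  Position 8 ')': depth becomes 1
  Position 9 ')': depth becomes 0
Maximum depth reached: 4

4


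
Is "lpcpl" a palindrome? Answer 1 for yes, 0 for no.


Input: lpcpl
Reversed: lpcpl
  Compare pos 0 ('l') with pos 4 ('l'): match
  Compare pos 1 ('p') with pos 3 ('p'): match
Result: palindrome

1


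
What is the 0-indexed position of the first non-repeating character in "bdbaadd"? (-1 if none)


Input: bdbaadd
Character frequencies:
  'a': 2
  'b': 2
  'd': 3
Scanning left to right for freq == 1:
  Position 0 ('b'): freq=2, skip
  Position 1 ('d'): freq=3, skip
  Position 2 ('b'): freq=2, skip
  Position 3 ('a'): freq=2, skip
  Position 4 ('a'): freq=2, skip
  Position 5 ('d'): freq=3, skip
  Position 6 ('d'): freq=3, skip
  No unique character found => answer = -1

-1


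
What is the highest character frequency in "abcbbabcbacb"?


Input: abcbbabcbacb
Character counts:
  'a': 3
  'b': 6
  'c': 3
Maximum frequency: 6

6


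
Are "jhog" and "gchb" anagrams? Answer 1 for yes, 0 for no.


Strings: "jhog", "gchb"
Sorted first:  ghjo
Sorted second: bcgh
Differ at position 0: 'g' vs 'b' => not anagrams

0


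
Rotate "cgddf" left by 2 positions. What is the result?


Input: "cgddf", rotate left by 2
First 2 characters: "cg"
Remaining characters: "ddf"
Concatenate remaining + first: "ddf" + "cg" = "ddfcg"

ddfcg


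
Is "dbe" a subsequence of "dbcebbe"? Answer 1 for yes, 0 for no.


Check if "dbe" is a subsequence of "dbcebbe"
Greedy scan:
  Position 0 ('d'): matches sub[0] = 'd'
  Position 1 ('b'): matches sub[1] = 'b'
  Position 2 ('c'): no match needed
  Position 3 ('e'): matches sub[2] = 'e'
  Position 4 ('b'): no match needed
  Position 5 ('b'): no match needed
  Position 6 ('e'): no match needed
All 3 characters matched => is a subsequence

1


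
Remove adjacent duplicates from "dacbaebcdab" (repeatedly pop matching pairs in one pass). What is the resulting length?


Input: dacbaebcdab
Stack-based adjacent duplicate removal:
  Read 'd': push. Stack: d
  Read 'a': push. Stack: da
  Read 'c': push. Stack: dac
  Read 'b': push. Stack: dacb
  Read 'a': push. Stack: dacba
  Read 'e': push. Stack: dacbae
  Read 'b': push. Stack: dacbaeb
  Read 'c': push. Stack: dacbaebc
  Read 'd': push. Stack: dacbaebcd
  Read 'a': push. Stack: dacbaebcda
  Read 'b': push. Stack: dacbaebcdab
Final stack: "dacbaebcdab" (length 11)

11


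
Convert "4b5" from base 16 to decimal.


Input: "4b5" in base 16
Positional expansion:
  Digit '4' (value 4) x 16^2 = 1024
  Digit 'b' (value 11) x 16^1 = 176
  Digit '5' (value 5) x 16^0 = 5
Sum = 1205

1205


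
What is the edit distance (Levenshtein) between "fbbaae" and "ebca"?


Computing edit distance: "fbbaae" -> "ebca"
DP table:
           e    b    c    a
      0    1    2    3    4
  f   1    1    2    3    4
  b   2    2    1    2    3
  b   3    3    2    2    3
  a   4    4    3    3    2
  a   5    5    4    4    3
  e   6    5    5    5    4
Edit distance = dp[6][4] = 4

4


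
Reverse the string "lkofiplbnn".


Input: lkofiplbnn
Reading characters right to left:
  Position 9: 'n'
  Position 8: 'n'
  Position 7: 'b'
  Position 6: 'l'
  Position 5: 'p'
  Position 4: 'i'
  Position 3: 'f'
  Position 2: 'o'
  Position 1: 'k'
  Position 0: 'l'
Reversed: nnblpifokl

nnblpifokl


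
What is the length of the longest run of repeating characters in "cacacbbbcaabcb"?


Input: "cacacbbbcaabcb"
Scanning for longest run:
  Position 1 ('a'): new char, reset run to 1
  Position 2 ('c'): new char, reset run to 1
  Position 3 ('a'): new char, reset run to 1
  Position 4 ('c'): new char, reset run to 1
  Position 5 ('b'): new char, reset run to 1
  Position 6 ('b'): continues run of 'b', length=2
  Position 7 ('b'): continues run of 'b', length=3
  Position 8 ('c'): new char, reset run to 1
  Position 9 ('a'): new char, reset run to 1
  Position 10 ('a'): continues run of 'a', length=2
  Position 11 ('b'): new char, reset run to 1
  Position 12 ('c'): new char, reset run to 1
  Position 13 ('b'): new char, reset run to 1
Longest run: 'b' with length 3

3


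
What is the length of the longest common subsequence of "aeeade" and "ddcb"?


LCS of "aeeade" and "ddcb"
DP table:
           d    d    c    b
      0    0    0    0    0
  a   0    0    0    0    0
  e   0    0    0    0    0
  e   0    0    0    0    0
  a   0    0    0    0    0
  d   0    1    1    1    1
  e   0    1    1    1    1
LCS length = dp[6][4] = 1

1


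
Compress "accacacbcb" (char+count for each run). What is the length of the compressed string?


Input: accacacbcb
Runs:
  'a' x 1 => "a1"
  'c' x 2 => "c2"
  'a' x 1 => "a1"
  'c' x 1 => "c1"
  'a' x 1 => "a1"
  'c' x 1 => "c1"
  'b' x 1 => "b1"
  'c' x 1 => "c1"
  'b' x 1 => "b1"
Compressed: "a1c2a1c1a1c1b1c1b1"
Compressed length: 18

18


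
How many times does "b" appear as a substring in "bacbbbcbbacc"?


Searching for "b" in "bacbbbcbbacc"
Scanning each position:
  Position 0: "b" => MATCH
  Position 1: "a" => no
  Position 2: "c" => no
  Position 3: "b" => MATCH
  Position 4: "b" => MATCH
  Position 5: "b" => MATCH
  Position 6: "c" => no
  Position 7: "b" => MATCH
  Position 8: "b" => MATCH
  Position 9: "a" => no
  Position 10: "c" => no
  Position 11: "c" => no
Total occurrences: 6

6


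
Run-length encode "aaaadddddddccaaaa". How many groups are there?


Input: aaaadddddddccaaaa
Scanning for consecutive runs:
  Group 1: 'a' x 4 (positions 0-3)
  Group 2: 'd' x 7 (positions 4-10)
  Group 3: 'c' x 2 (positions 11-12)
  Group 4: 'a' x 4 (positions 13-16)
Total groups: 4

4


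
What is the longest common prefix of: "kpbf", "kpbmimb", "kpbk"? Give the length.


Words: kpbf, kpbmimb, kpbk
  Position 0: all 'k' => match
  Position 1: all 'p' => match
  Position 2: all 'b' => match
  Position 3: ('f', 'm', 'k') => mismatch, stop
LCP = "kpb" (length 3)

3


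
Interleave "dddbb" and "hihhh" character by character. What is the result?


Interleaving "dddbb" and "hihhh":
  Position 0: 'd' from first, 'h' from second => "dh"
  Position 1: 'd' from first, 'i' from second => "di"
  Position 2: 'd' from first, 'h' from second => "dh"
  Position 3: 'b' from first, 'h' from second => "bh"
  Position 4: 'b' from first, 'h' from second => "bh"
Result: dhdidhbhbh

dhdidhbhbh


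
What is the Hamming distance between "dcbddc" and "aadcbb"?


Comparing "dcbddc" and "aadcbb" position by position:
  Position 0: 'd' vs 'a' => differ
  Position 1: 'c' vs 'a' => differ
  Position 2: 'b' vs 'd' => differ
  Position 3: 'd' vs 'c' => differ
  Position 4: 'd' vs 'b' => differ
  Position 5: 'c' vs 'b' => differ
Total differences (Hamming distance): 6

6


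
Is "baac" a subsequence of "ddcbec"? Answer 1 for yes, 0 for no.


Check if "baac" is a subsequence of "ddcbec"
Greedy scan:
  Position 0 ('d'): no match needed
  Position 1 ('d'): no match needed
  Position 2 ('c'): no match needed
  Position 3 ('b'): matches sub[0] = 'b'
  Position 4 ('e'): no match needed
  Position 5 ('c'): no match needed
Only matched 1/4 characters => not a subsequence

0


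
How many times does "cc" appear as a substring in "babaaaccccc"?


Searching for "cc" in "babaaaccccc"
Scanning each position:
  Position 0: "ba" => no
  Position 1: "ab" => no
  Position 2: "ba" => no
  Position 3: "aa" => no
  Position 4: "aa" => no
  Position 5: "ac" => no
  Position 6: "cc" => MATCH
  Position 7: "cc" => MATCH
  Position 8: "cc" => MATCH
  Position 9: "cc" => MATCH
Total occurrences: 4

4


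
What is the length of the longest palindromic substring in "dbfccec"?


Input: "dbfccec"
Checking substrings for palindromes:
  [4:7] "cec" (len 3) => palindrome
  [3:5] "cc" (len 2) => palindrome
Longest palindromic substring: "cec" with length 3

3


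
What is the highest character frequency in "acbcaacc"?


Input: acbcaacc
Character counts:
  'a': 3
  'b': 1
  'c': 4
Maximum frequency: 4

4


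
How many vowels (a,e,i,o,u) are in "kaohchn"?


Input: kaohchn
Checking each character:
  'k' at position 0: consonant
  'a' at position 1: vowel (running total: 1)
  'o' at position 2: vowel (running total: 2)
  'h' at position 3: consonant
  'c' at position 4: consonant
  'h' at position 5: consonant
  'n' at position 6: consonant
Total vowels: 2

2


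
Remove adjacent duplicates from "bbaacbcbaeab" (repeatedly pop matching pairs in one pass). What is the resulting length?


Input: bbaacbcbaeab
Stack-based adjacent duplicate removal:
  Read 'b': push. Stack: b
  Read 'b': matches stack top 'b' => pop. Stack: (empty)
  Read 'a': push. Stack: a
  Read 'a': matches stack top 'a' => pop. Stack: (empty)
  Read 'c': push. Stack: c
  Read 'b': push. Stack: cb
  Read 'c': push. Stack: cbc
  Read 'b': push. Stack: cbcb
  Read 'a': push. Stack: cbcba
  Read 'e': push. Stack: cbcbae
  Read 'a': push. Stack: cbcbaea
  Read 'b': push. Stack: cbcbaeab
Final stack: "cbcbaeab" (length 8)

8


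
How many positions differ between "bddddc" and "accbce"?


Comparing "bddddc" and "accbce" position by position:
  Position 0: 'b' vs 'a' => DIFFER
  Position 1: 'd' vs 'c' => DIFFER
  Position 2: 'd' vs 'c' => DIFFER
  Position 3: 'd' vs 'b' => DIFFER
  Position 4: 'd' vs 'c' => DIFFER
  Position 5: 'c' vs 'e' => DIFFER
Positions that differ: 6

6


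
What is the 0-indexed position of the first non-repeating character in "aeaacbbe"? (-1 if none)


Input: aeaacbbe
Character frequencies:
  'a': 3
  'b': 2
  'c': 1
  'e': 2
Scanning left to right for freq == 1:
  Position 0 ('a'): freq=3, skip
  Position 1 ('e'): freq=2, skip
  Position 2 ('a'): freq=3, skip
  Position 3 ('a'): freq=3, skip
  Position 4 ('c'): unique! => answer = 4

4


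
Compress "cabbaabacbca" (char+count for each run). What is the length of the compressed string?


Input: cabbaabacbca
Runs:
  'c' x 1 => "c1"
  'a' x 1 => "a1"
  'b' x 2 => "b2"
  'a' x 2 => "a2"
  'b' x 1 => "b1"
  'a' x 1 => "a1"
  'c' x 1 => "c1"
  'b' x 1 => "b1"
  'c' x 1 => "c1"
  'a' x 1 => "a1"
Compressed: "c1a1b2a2b1a1c1b1c1a1"
Compressed length: 20

20


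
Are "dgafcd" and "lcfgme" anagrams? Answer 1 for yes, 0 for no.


Strings: "dgafcd", "lcfgme"
Sorted first:  acddfg
Sorted second: cefglm
Differ at position 0: 'a' vs 'c' => not anagrams

0


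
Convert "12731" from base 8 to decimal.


Input: "12731" in base 8
Positional expansion:
  Digit '1' (value 1) x 8^4 = 4096
  Digit '2' (value 2) x 8^3 = 1024
  Digit '7' (value 7) x 8^2 = 448
  Digit '3' (value 3) x 8^1 = 24
  Digit '1' (value 1) x 8^0 = 1
Sum = 5593

5593


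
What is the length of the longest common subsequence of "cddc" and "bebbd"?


LCS of "cddc" and "bebbd"
DP table:
           b    e    b    b    d
      0    0    0    0    0    0
  c   0    0    0    0    0    0
  d   0    0    0    0    0    1
  d   0    0    0    0    0    1
  c   0    0    0    0    0    1
LCS length = dp[4][5] = 1

1


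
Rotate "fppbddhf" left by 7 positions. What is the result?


Input: "fppbddhf", rotate left by 7
First 7 characters: "fppbddh"
Remaining characters: "f"
Concatenate remaining + first: "f" + "fppbddh" = "ffppbddh"

ffppbddh


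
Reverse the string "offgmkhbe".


Input: offgmkhbe
Reading characters right to left:
  Position 8: 'e'
  Position 7: 'b'
  Position 6: 'h'
  Position 5: 'k'
  Position 4: 'm'
  Position 3: 'g'
  Position 2: 'f'
  Position 1: 'f'
  Position 0: 'o'
Reversed: ebhkmgffo

ebhkmgffo


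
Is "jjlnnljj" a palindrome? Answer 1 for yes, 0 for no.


Input: jjlnnljj
Reversed: jjlnnljj
  Compare pos 0 ('j') with pos 7 ('j'): match
  Compare pos 1 ('j') with pos 6 ('j'): match
  Compare pos 2 ('l') with pos 5 ('l'): match
  Compare pos 3 ('n') with pos 4 ('n'): match
Result: palindrome

1


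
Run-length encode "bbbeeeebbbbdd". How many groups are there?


Input: bbbeeeebbbbdd
Scanning for consecutive runs:
  Group 1: 'b' x 3 (positions 0-2)
  Group 2: 'e' x 4 (positions 3-6)
  Group 3: 'b' x 4 (positions 7-10)
  Group 4: 'd' x 2 (positions 11-12)
Total groups: 4

4


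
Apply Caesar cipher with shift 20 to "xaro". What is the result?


Caesar cipher: shift "xaro" by 20
  'x' (pos 23) + 20 = pos 17 = 'r'
  'a' (pos 0) + 20 = pos 20 = 'u'
  'r' (pos 17) + 20 = pos 11 = 'l'
  'o' (pos 14) + 20 = pos 8 = 'i'
Result: ruli

ruli


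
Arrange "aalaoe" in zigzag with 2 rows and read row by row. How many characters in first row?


Zigzag "aalaoe" into 2 rows:
Placing characters:
  'a' => row 0
  'a' => row 1
  'l' => row 0
  'a' => row 1
  'o' => row 0
  'e' => row 1
Rows:
  Row 0: "alo"
  Row 1: "aae"
First row length: 3

3


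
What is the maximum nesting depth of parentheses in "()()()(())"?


Input: "()()()(())"
Tracking depth:
  Position 0 '(': depth becomes 1
  Position 1 ')': depth becomes 0
  Position 2 '(': depth becomes 1
  Position 3 ')': depth becomes 0
  Position 4 '(': depth becomes 1
  Position 5 ')': depth becomes 0
  Position 6 '(': depth becomes 1
  Position 7 '(': depth becomes 2
  Position 8 ')': depth becomes 1
  Position 9 ')': depth becomes 0
Maximum depth reached: 2

2


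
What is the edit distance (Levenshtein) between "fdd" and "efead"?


Computing edit distance: "fdd" -> "efead"
DP table:
           e    f    e    a    d
      0    1    2    3    4    5
  f   1    1    1    2    3    4
  d   2    2    2    2    3    3
  d   3    3    3    3    3    3
Edit distance = dp[3][5] = 3

3


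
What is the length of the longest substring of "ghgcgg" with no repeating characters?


Input: "ghgcgg"
Sliding window (track last position of each char):
  Position 0 ('g'): window [0,0] length 1 -- new best
  Position 1 ('h'): window [0,1] length 2 -- new best
  Position 2 ('g'): repeat (last at 0), move window start to 1
  Position 2 ('g'): window [1,2] length 2
  Position 3 ('c'): window [1,3] length 3 -- new best
  Position 4 ('g'): repeat (last at 2), move window start to 3
  Position 4 ('g'): window [3,4] length 2
  Position 5 ('g'): repeat (last at 4), move window start to 5
  Position 5 ('g'): window [5,5] length 1
Longest substring with no repeats: "hgc" with length 3

3


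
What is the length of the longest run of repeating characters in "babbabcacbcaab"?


Input: "babbabcacbcaab"
Scanning for longest run:
  Position 1 ('a'): new char, reset run to 1
  Position 2 ('b'): new char, reset run to 1
  Position 3 ('b'): continues run of 'b', length=2
  Position 4 ('a'): new char, reset run to 1
  Position 5 ('b'): new char, reset run to 1
  Position 6 ('c'): new char, reset run to 1
  Position 7 ('a'): new char, reset run to 1
  Position 8 ('c'): new char, reset run to 1
  Position 9 ('b'): new char, reset run to 1
  Position 10 ('c'): new char, reset run to 1
  Position 11 ('a'): new char, reset run to 1
  Position 12 ('a'): continues run of 'a', length=2
  Position 13 ('b'): new char, reset run to 1
Longest run: 'b' with length 2

2


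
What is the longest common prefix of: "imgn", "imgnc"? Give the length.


Words: imgn, imgnc
  Position 0: all 'i' => match
  Position 1: all 'm' => match
  Position 2: all 'g' => match
  Position 3: all 'n' => match
LCP = "imgn" (length 4)

4


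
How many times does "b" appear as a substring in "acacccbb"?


Searching for "b" in "acacccbb"
Scanning each position:
  Position 0: "a" => no
  Position 1: "c" => no
  Position 2: "a" => no
  Position 3: "c" => no
  Position 4: "c" => no
  Position 5: "c" => no
  Position 6: "b" => MATCH
  Position 7: "b" => MATCH
Total occurrences: 2

2


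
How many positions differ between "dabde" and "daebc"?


Comparing "dabde" and "daebc" position by position:
  Position 0: 'd' vs 'd' => same
  Position 1: 'a' vs 'a' => same
  Position 2: 'b' vs 'e' => DIFFER
  Position 3: 'd' vs 'b' => DIFFER
  Position 4: 'e' vs 'c' => DIFFER
Positions that differ: 3

3


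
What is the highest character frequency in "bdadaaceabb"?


Input: bdadaaceabb
Character counts:
  'a': 4
  'b': 3
  'c': 1
  'd': 2
  'e': 1
Maximum frequency: 4

4


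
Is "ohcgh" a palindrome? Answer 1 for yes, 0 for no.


Input: ohcgh
Reversed: hgcho
  Compare pos 0 ('o') with pos 4 ('h'): MISMATCH
  Compare pos 1 ('h') with pos 3 ('g'): MISMATCH
Result: not a palindrome

0


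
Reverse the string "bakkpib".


Input: bakkpib
Reading characters right to left:
  Position 6: 'b'
  Position 5: 'i'
  Position 4: 'p'
  Position 3: 'k'
  Position 2: 'k'
  Position 1: 'a'
  Position 0: 'b'
Reversed: bipkkab

bipkkab


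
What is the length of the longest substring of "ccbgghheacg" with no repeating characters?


Input: "ccbgghheacg"
Sliding window (track last position of each char):
  Position 0 ('c'): window [0,0] length 1 -- new best
  Position 1 ('c'): repeat (last at 0), move window start to 1
  Position 1 ('c'): window [1,1] length 1
  Position 2 ('b'): window [1,2] length 2 -- new best
  Position 3 ('g'): window [1,3] length 3 -- new best
  Position 4 ('g'): repeat (last at 3), move window start to 4
  Position 4 ('g'): window [4,4] length 1
  Position 5 ('h'): window [4,5] length 2
  Position 6 ('h'): repeat (last at 5), move window start to 6
  Position 6 ('h'): window [6,6] length 1
  Position 7 ('e'): window [6,7] length 2
  Position 8 ('a'): window [6,8] length 3
  Position 9 ('c'): window [6,9] length 4 -- new best
  Position 10 ('g'): window [6,10] length 5 -- new best
Longest substring with no repeats: "heacg" with length 5

5


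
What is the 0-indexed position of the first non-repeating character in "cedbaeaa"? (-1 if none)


Input: cedbaeaa
Character frequencies:
  'a': 3
  'b': 1
  'c': 1
  'd': 1
  'e': 2
Scanning left to right for freq == 1:
  Position 0 ('c'): unique! => answer = 0

0


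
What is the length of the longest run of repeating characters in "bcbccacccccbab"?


Input: "bcbccacccccbab"
Scanning for longest run:
  Position 1 ('c'): new char, reset run to 1
  Position 2 ('b'): new char, reset run to 1
  Position 3 ('c'): new char, reset run to 1
  Position 4 ('c'): continues run of 'c', length=2
  Position 5 ('a'): new char, reset run to 1
  Position 6 ('c'): new char, reset run to 1
  Position 7 ('c'): continues run of 'c', length=2
  Position 8 ('c'): continues run of 'c', length=3
  Position 9 ('c'): continues run of 'c', length=4
  Position 10 ('c'): continues run of 'c', length=5
  Position 11 ('b'): new char, reset run to 1
  Position 12 ('a'): new char, reset run to 1
  Position 13 ('b'): new char, reset run to 1
Longest run: 'c' with length 5

5


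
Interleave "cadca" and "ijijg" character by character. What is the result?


Interleaving "cadca" and "ijijg":
  Position 0: 'c' from first, 'i' from second => "ci"
  Position 1: 'a' from first, 'j' from second => "aj"
  Position 2: 'd' from first, 'i' from second => "di"
  Position 3: 'c' from first, 'j' from second => "cj"
  Position 4: 'a' from first, 'g' from second => "ag"
Result: ciajdicjag

ciajdicjag


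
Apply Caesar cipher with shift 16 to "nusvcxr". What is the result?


Caesar cipher: shift "nusvcxr" by 16
  'n' (pos 13) + 16 = pos 3 = 'd'
  'u' (pos 20) + 16 = pos 10 = 'k'
  's' (pos 18) + 16 = pos 8 = 'i'
  'v' (pos 21) + 16 = pos 11 = 'l'
  'c' (pos 2) + 16 = pos 18 = 's'
  'x' (pos 23) + 16 = pos 13 = 'n'
  'r' (pos 17) + 16 = pos 7 = 'h'
Result: dkilsnh

dkilsnh


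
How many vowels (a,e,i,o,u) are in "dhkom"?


Input: dhkom
Checking each character:
  'd' at position 0: consonant
  'h' at position 1: consonant
  'k' at position 2: consonant
  'o' at position 3: vowel (running total: 1)
  'm' at position 4: consonant
Total vowels: 1

1


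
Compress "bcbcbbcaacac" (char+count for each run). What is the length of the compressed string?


Input: bcbcbbcaacac
Runs:
  'b' x 1 => "b1"
  'c' x 1 => "c1"
  'b' x 1 => "b1"
  'c' x 1 => "c1"
  'b' x 2 => "b2"
  'c' x 1 => "c1"
  'a' x 2 => "a2"
  'c' x 1 => "c1"
  'a' x 1 => "a1"
  'c' x 1 => "c1"
Compressed: "b1c1b1c1b2c1a2c1a1c1"
Compressed length: 20

20


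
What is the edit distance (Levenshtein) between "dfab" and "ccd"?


Computing edit distance: "dfab" -> "ccd"
DP table:
           c    c    d
      0    1    2    3
  d   1    1    2    2
  f   2    2    2    3
  a   3    3    3    3
  b   4    4    4    4
Edit distance = dp[4][3] = 4

4


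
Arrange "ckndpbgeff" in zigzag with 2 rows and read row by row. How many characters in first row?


Zigzag "ckndpbgeff" into 2 rows:
Placing characters:
  'c' => row 0
  'k' => row 1
  'n' => row 0
  'd' => row 1
  'p' => row 0
  'b' => row 1
  'g' => row 0
  'e' => row 1
  'f' => row 0
  'f' => row 1
Rows:
  Row 0: "cnpgf"
  Row 1: "kdbef"
First row length: 5

5


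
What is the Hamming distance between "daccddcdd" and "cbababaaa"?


Comparing "daccddcdd" and "cbababaaa" position by position:
  Position 0: 'd' vs 'c' => differ
  Position 1: 'a' vs 'b' => differ
  Position 2: 'c' vs 'a' => differ
  Position 3: 'c' vs 'b' => differ
  Position 4: 'd' vs 'a' => differ
  Position 5: 'd' vs 'b' => differ
  Position 6: 'c' vs 'a' => differ
  Position 7: 'd' vs 'a' => differ
  Position 8: 'd' vs 'a' => differ
Total differences (Hamming distance): 9

9


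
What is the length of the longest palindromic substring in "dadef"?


Input: "dadef"
Checking substrings for palindromes:
  [0:3] "dad" (len 3) => palindrome
Longest palindromic substring: "dad" with length 3

3


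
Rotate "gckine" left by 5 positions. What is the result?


Input: "gckine", rotate left by 5
First 5 characters: "gckin"
Remaining characters: "e"
Concatenate remaining + first: "e" + "gckin" = "egckin"

egckin


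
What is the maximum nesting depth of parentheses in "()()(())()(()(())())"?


Input: "()()(())()(()(())())"
Tracking depth:
  Position 0 '(': depth becomes 1
  Position 1 ')': depth becomes 0
  Position 2 '(': depth becomes 1
  Position 3 ')': depth becomes 0
  Position 4 '(': depth becomes 1
  Position 5 '(': depth becomes 2
  Position 6 ')': depth becomes 1
  Position 7 ')': depth becomes 0
  Position 8 '(': depth becomes 1
  Position 9 ')': depth becomes 0
  Position 10 '(': depth becomes 1
  Position 11 '(': depth becomes 2
  Position 12 ')': depth becomes 1
  Position 13 '(': depth becomes 2
  Position 14 '(': depth becomes 3
  Position 15 ')': depth becomes 2
  Position 16 ')': depth becomes 1
  Position 17 '(': depth becomes 2
  Position 18 ')': depth becomes 1
  Position 19 ')': depth becomes 0
Maximum depth reached: 3

3


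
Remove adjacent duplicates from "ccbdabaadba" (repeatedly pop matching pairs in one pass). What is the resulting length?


Input: ccbdabaadba
Stack-based adjacent duplicate removal:
  Read 'c': push. Stack: c
  Read 'c': matches stack top 'c' => pop. Stack: (empty)
  Read 'b': push. Stack: b
  Read 'd': push. Stack: bd
  Read 'a': push. Stack: bda
  Read 'b': push. Stack: bdab
  Read 'a': push. Stack: bdaba
  Read 'a': matches stack top 'a' => pop. Stack: bdab
  Read 'd': push. Stack: bdabd
  Read 'b': push. Stack: bdabdb
  Read 'a': push. Stack: bdabdba
Final stack: "bdabdba" (length 7)

7


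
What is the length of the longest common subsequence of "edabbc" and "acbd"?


LCS of "edabbc" and "acbd"
DP table:
           a    c    b    d
      0    0    0    0    0
  e   0    0    0    0    0
  d   0    0    0    0    1
  a   0    1    1    1    1
  b   0    1    1    2    2
  b   0    1    1    2    2
  c   0    1    2    2    2
LCS length = dp[6][4] = 2

2


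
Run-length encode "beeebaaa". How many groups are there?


Input: beeebaaa
Scanning for consecutive runs:
  Group 1: 'b' x 1 (positions 0-0)
  Group 2: 'e' x 3 (positions 1-3)
  Group 3: 'b' x 1 (positions 4-4)
  Group 4: 'a' x 3 (positions 5-7)
Total groups: 4

4


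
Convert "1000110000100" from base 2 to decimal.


Input: "1000110000100" in base 2
Positional expansion:
  Digit '1' (value 1) x 2^12 = 4096
  Digit '0' (value 0) x 2^11 = 0
  Digit '0' (value 0) x 2^10 = 0
  Digit '0' (value 0) x 2^9 = 0
  Digit '1' (value 1) x 2^8 = 256
  Digit '1' (value 1) x 2^7 = 128
  Digit '0' (value 0) x 2^6 = 0
  Digit '0' (value 0) x 2^5 = 0
  Digit '0' (value 0) x 2^4 = 0
  Digit '0' (value 0) x 2^3 = 0
  Digit '1' (value 1) x 2^2 = 4
  Digit '0' (value 0) x 2^1 = 0
  Digit '0' (value 0) x 2^0 = 0
Sum = 4484

4484


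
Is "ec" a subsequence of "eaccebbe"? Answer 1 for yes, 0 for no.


Check if "ec" is a subsequence of "eaccebbe"
Greedy scan:
  Position 0 ('e'): matches sub[0] = 'e'
  Position 1 ('a'): no match needed
  Position 2 ('c'): matches sub[1] = 'c'
  Position 3 ('c'): no match needed
  Position 4 ('e'): no match needed
  Position 5 ('b'): no match needed
  Position 6 ('b'): no match needed
  Position 7 ('e'): no match needed
All 2 characters matched => is a subsequence

1
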